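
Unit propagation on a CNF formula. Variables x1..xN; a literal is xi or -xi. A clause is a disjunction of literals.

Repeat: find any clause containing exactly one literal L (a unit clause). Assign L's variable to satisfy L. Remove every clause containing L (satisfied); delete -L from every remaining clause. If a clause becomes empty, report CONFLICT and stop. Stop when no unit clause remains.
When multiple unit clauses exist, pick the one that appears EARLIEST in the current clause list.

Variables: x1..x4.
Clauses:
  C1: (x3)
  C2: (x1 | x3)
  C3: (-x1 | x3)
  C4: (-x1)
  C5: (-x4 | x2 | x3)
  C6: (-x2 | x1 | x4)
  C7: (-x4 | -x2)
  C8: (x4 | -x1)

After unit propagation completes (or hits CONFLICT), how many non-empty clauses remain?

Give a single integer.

Answer: 2

Derivation:
unit clause [3] forces x3=T; simplify:
  satisfied 4 clause(s); 4 remain; assigned so far: [3]
unit clause [-1] forces x1=F; simplify:
  drop 1 from [-2, 1, 4] -> [-2, 4]
  satisfied 2 clause(s); 2 remain; assigned so far: [1, 3]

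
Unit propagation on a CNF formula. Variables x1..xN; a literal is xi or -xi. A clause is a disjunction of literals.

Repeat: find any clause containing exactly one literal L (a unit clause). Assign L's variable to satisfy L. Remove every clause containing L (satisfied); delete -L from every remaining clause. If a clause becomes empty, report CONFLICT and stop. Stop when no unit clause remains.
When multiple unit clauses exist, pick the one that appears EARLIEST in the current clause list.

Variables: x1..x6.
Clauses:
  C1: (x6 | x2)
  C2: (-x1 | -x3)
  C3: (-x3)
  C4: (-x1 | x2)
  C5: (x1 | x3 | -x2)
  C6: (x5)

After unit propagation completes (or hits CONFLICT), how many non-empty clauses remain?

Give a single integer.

unit clause [-3] forces x3=F; simplify:
  drop 3 from [1, 3, -2] -> [1, -2]
  satisfied 2 clause(s); 4 remain; assigned so far: [3]
unit clause [5] forces x5=T; simplify:
  satisfied 1 clause(s); 3 remain; assigned so far: [3, 5]

Answer: 3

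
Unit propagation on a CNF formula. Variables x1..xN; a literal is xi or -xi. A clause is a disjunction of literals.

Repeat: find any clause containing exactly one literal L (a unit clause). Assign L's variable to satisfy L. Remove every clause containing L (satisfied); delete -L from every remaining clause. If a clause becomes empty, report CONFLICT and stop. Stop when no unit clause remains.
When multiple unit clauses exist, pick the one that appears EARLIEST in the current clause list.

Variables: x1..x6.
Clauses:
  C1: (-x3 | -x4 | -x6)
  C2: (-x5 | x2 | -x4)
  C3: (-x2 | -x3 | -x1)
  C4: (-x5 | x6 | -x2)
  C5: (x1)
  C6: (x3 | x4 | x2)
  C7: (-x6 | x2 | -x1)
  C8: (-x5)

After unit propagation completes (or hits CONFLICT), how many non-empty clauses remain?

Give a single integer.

Answer: 4

Derivation:
unit clause [1] forces x1=T; simplify:
  drop -1 from [-2, -3, -1] -> [-2, -3]
  drop -1 from [-6, 2, -1] -> [-6, 2]
  satisfied 1 clause(s); 7 remain; assigned so far: [1]
unit clause [-5] forces x5=F; simplify:
  satisfied 3 clause(s); 4 remain; assigned so far: [1, 5]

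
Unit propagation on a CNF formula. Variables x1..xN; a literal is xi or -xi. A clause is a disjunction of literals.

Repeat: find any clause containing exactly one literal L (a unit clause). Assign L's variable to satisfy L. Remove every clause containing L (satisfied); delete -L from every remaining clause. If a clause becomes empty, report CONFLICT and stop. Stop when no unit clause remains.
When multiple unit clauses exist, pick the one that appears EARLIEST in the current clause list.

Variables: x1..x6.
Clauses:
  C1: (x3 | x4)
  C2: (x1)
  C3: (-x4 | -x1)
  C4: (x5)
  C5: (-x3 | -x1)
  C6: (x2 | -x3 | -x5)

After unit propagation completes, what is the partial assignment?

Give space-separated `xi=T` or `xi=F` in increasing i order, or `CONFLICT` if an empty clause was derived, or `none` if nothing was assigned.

unit clause [1] forces x1=T; simplify:
  drop -1 from [-4, -1] -> [-4]
  drop -1 from [-3, -1] -> [-3]
  satisfied 1 clause(s); 5 remain; assigned so far: [1]
unit clause [-4] forces x4=F; simplify:
  drop 4 from [3, 4] -> [3]
  satisfied 1 clause(s); 4 remain; assigned so far: [1, 4]
unit clause [3] forces x3=T; simplify:
  drop -3 from [-3] -> [] (empty!)
  drop -3 from [2, -3, -5] -> [2, -5]
  satisfied 1 clause(s); 3 remain; assigned so far: [1, 3, 4]
CONFLICT (empty clause)

Answer: CONFLICT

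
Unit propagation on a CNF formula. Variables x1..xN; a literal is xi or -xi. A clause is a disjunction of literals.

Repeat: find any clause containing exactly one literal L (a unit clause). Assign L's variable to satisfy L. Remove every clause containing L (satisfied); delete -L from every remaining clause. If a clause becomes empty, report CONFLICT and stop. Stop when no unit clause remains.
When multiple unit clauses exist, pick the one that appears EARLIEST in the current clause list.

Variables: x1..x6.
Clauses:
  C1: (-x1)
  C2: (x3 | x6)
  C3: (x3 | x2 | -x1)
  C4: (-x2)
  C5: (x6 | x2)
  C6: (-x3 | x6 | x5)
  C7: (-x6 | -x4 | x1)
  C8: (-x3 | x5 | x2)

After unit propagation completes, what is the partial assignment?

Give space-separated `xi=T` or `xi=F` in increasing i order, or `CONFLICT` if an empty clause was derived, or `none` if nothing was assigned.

Answer: x1=F x2=F x4=F x6=T

Derivation:
unit clause [-1] forces x1=F; simplify:
  drop 1 from [-6, -4, 1] -> [-6, -4]
  satisfied 2 clause(s); 6 remain; assigned so far: [1]
unit clause [-2] forces x2=F; simplify:
  drop 2 from [6, 2] -> [6]
  drop 2 from [-3, 5, 2] -> [-3, 5]
  satisfied 1 clause(s); 5 remain; assigned so far: [1, 2]
unit clause [6] forces x6=T; simplify:
  drop -6 from [-6, -4] -> [-4]
  satisfied 3 clause(s); 2 remain; assigned so far: [1, 2, 6]
unit clause [-4] forces x4=F; simplify:
  satisfied 1 clause(s); 1 remain; assigned so far: [1, 2, 4, 6]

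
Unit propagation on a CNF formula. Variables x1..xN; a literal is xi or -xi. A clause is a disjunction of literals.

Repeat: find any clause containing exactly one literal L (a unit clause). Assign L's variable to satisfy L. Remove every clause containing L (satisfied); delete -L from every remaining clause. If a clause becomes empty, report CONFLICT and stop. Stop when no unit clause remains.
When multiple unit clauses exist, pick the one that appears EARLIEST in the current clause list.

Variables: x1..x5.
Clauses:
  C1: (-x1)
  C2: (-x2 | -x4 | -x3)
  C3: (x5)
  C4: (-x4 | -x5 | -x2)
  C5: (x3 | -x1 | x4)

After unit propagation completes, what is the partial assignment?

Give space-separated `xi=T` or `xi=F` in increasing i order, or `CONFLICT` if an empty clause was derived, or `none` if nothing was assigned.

unit clause [-1] forces x1=F; simplify:
  satisfied 2 clause(s); 3 remain; assigned so far: [1]
unit clause [5] forces x5=T; simplify:
  drop -5 from [-4, -5, -2] -> [-4, -2]
  satisfied 1 clause(s); 2 remain; assigned so far: [1, 5]

Answer: x1=F x5=T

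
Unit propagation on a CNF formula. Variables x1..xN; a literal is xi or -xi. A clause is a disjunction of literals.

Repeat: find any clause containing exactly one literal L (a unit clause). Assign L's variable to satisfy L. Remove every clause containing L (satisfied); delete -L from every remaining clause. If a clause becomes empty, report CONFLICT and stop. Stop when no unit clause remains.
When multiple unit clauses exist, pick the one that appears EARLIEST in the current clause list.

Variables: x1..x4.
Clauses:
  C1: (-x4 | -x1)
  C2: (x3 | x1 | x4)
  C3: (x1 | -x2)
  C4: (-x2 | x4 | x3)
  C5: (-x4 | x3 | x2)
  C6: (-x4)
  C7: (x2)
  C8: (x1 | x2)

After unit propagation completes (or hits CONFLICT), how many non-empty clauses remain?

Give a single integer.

Answer: 0

Derivation:
unit clause [-4] forces x4=F; simplify:
  drop 4 from [3, 1, 4] -> [3, 1]
  drop 4 from [-2, 4, 3] -> [-2, 3]
  satisfied 3 clause(s); 5 remain; assigned so far: [4]
unit clause [2] forces x2=T; simplify:
  drop -2 from [1, -2] -> [1]
  drop -2 from [-2, 3] -> [3]
  satisfied 2 clause(s); 3 remain; assigned so far: [2, 4]
unit clause [1] forces x1=T; simplify:
  satisfied 2 clause(s); 1 remain; assigned so far: [1, 2, 4]
unit clause [3] forces x3=T; simplify:
  satisfied 1 clause(s); 0 remain; assigned so far: [1, 2, 3, 4]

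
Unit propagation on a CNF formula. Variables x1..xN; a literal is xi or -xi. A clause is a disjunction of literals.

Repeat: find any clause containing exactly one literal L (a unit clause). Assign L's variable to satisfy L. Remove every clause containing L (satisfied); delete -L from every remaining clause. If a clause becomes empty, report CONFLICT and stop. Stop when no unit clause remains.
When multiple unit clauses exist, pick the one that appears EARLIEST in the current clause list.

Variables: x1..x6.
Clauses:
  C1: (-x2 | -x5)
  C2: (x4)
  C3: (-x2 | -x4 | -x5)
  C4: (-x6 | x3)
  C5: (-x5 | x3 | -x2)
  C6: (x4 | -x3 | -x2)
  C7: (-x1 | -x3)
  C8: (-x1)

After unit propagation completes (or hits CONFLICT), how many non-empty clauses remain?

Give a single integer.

unit clause [4] forces x4=T; simplify:
  drop -4 from [-2, -4, -5] -> [-2, -5]
  satisfied 2 clause(s); 6 remain; assigned so far: [4]
unit clause [-1] forces x1=F; simplify:
  satisfied 2 clause(s); 4 remain; assigned so far: [1, 4]

Answer: 4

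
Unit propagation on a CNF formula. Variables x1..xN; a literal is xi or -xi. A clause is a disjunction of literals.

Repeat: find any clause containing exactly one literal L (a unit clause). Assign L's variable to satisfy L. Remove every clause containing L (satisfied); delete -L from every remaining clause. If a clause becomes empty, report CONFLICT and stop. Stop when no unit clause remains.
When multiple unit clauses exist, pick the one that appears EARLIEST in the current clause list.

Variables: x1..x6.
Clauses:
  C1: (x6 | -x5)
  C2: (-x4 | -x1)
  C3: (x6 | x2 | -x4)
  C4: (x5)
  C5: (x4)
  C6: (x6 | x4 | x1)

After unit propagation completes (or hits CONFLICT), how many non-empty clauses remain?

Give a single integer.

Answer: 0

Derivation:
unit clause [5] forces x5=T; simplify:
  drop -5 from [6, -5] -> [6]
  satisfied 1 clause(s); 5 remain; assigned so far: [5]
unit clause [6] forces x6=T; simplify:
  satisfied 3 clause(s); 2 remain; assigned so far: [5, 6]
unit clause [4] forces x4=T; simplify:
  drop -4 from [-4, -1] -> [-1]
  satisfied 1 clause(s); 1 remain; assigned so far: [4, 5, 6]
unit clause [-1] forces x1=F; simplify:
  satisfied 1 clause(s); 0 remain; assigned so far: [1, 4, 5, 6]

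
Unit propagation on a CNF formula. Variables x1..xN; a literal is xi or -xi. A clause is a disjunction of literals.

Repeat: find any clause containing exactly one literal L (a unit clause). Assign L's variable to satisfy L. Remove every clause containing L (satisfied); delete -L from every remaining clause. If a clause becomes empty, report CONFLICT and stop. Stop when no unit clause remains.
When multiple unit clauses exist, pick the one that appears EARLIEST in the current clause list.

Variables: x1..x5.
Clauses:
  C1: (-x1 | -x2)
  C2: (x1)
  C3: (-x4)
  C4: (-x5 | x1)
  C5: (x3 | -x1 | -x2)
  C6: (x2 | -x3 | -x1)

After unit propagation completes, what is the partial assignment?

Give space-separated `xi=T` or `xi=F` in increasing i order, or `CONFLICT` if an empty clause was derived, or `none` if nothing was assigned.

unit clause [1] forces x1=T; simplify:
  drop -1 from [-1, -2] -> [-2]
  drop -1 from [3, -1, -2] -> [3, -2]
  drop -1 from [2, -3, -1] -> [2, -3]
  satisfied 2 clause(s); 4 remain; assigned so far: [1]
unit clause [-2] forces x2=F; simplify:
  drop 2 from [2, -3] -> [-3]
  satisfied 2 clause(s); 2 remain; assigned so far: [1, 2]
unit clause [-4] forces x4=F; simplify:
  satisfied 1 clause(s); 1 remain; assigned so far: [1, 2, 4]
unit clause [-3] forces x3=F; simplify:
  satisfied 1 clause(s); 0 remain; assigned so far: [1, 2, 3, 4]

Answer: x1=T x2=F x3=F x4=F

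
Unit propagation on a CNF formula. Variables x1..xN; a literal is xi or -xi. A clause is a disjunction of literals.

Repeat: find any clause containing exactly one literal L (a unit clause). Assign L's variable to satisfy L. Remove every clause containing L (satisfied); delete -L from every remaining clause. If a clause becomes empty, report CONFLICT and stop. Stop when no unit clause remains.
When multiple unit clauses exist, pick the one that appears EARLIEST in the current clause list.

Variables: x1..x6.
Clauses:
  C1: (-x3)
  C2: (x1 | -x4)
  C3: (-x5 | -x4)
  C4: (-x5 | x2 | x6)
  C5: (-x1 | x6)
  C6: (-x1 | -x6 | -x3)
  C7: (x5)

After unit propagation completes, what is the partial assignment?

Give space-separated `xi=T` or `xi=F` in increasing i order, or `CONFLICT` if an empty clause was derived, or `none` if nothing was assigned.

Answer: x3=F x4=F x5=T

Derivation:
unit clause [-3] forces x3=F; simplify:
  satisfied 2 clause(s); 5 remain; assigned so far: [3]
unit clause [5] forces x5=T; simplify:
  drop -5 from [-5, -4] -> [-4]
  drop -5 from [-5, 2, 6] -> [2, 6]
  satisfied 1 clause(s); 4 remain; assigned so far: [3, 5]
unit clause [-4] forces x4=F; simplify:
  satisfied 2 clause(s); 2 remain; assigned so far: [3, 4, 5]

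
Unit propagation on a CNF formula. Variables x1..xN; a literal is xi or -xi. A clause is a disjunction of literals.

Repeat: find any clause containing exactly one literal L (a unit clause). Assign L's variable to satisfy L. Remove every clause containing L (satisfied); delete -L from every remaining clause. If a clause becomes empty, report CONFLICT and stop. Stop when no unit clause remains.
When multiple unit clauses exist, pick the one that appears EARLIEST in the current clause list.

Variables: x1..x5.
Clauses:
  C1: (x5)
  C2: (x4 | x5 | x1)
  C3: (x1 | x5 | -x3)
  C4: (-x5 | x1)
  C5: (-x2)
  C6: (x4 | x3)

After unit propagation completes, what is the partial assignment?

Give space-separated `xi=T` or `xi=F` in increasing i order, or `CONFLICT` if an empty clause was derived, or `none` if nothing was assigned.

Answer: x1=T x2=F x5=T

Derivation:
unit clause [5] forces x5=T; simplify:
  drop -5 from [-5, 1] -> [1]
  satisfied 3 clause(s); 3 remain; assigned so far: [5]
unit clause [1] forces x1=T; simplify:
  satisfied 1 clause(s); 2 remain; assigned so far: [1, 5]
unit clause [-2] forces x2=F; simplify:
  satisfied 1 clause(s); 1 remain; assigned so far: [1, 2, 5]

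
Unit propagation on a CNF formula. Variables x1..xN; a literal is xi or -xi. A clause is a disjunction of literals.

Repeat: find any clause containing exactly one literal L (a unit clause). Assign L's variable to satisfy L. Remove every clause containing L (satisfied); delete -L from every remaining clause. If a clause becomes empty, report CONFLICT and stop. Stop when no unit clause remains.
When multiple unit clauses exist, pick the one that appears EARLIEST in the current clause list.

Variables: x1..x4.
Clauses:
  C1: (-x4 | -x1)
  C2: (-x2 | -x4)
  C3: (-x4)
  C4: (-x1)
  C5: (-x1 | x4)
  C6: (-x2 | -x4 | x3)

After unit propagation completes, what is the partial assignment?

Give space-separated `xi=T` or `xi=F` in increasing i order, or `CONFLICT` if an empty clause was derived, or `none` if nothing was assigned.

unit clause [-4] forces x4=F; simplify:
  drop 4 from [-1, 4] -> [-1]
  satisfied 4 clause(s); 2 remain; assigned so far: [4]
unit clause [-1] forces x1=F; simplify:
  satisfied 2 clause(s); 0 remain; assigned so far: [1, 4]

Answer: x1=F x4=F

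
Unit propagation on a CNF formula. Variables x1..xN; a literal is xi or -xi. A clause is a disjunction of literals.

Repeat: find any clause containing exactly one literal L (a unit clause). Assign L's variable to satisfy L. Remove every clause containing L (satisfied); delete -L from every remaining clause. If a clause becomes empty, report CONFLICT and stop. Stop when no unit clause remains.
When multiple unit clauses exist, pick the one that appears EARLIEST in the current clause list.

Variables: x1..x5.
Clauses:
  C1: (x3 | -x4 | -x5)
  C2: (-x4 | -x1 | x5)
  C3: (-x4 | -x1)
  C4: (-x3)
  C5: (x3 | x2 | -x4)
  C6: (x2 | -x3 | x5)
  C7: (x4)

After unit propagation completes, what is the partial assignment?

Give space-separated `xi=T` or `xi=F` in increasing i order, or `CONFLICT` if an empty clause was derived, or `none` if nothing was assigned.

Answer: x1=F x2=T x3=F x4=T x5=F

Derivation:
unit clause [-3] forces x3=F; simplify:
  drop 3 from [3, -4, -5] -> [-4, -5]
  drop 3 from [3, 2, -4] -> [2, -4]
  satisfied 2 clause(s); 5 remain; assigned so far: [3]
unit clause [4] forces x4=T; simplify:
  drop -4 from [-4, -5] -> [-5]
  drop -4 from [-4, -1, 5] -> [-1, 5]
  drop -4 from [-4, -1] -> [-1]
  drop -4 from [2, -4] -> [2]
  satisfied 1 clause(s); 4 remain; assigned so far: [3, 4]
unit clause [-5] forces x5=F; simplify:
  drop 5 from [-1, 5] -> [-1]
  satisfied 1 clause(s); 3 remain; assigned so far: [3, 4, 5]
unit clause [-1] forces x1=F; simplify:
  satisfied 2 clause(s); 1 remain; assigned so far: [1, 3, 4, 5]
unit clause [2] forces x2=T; simplify:
  satisfied 1 clause(s); 0 remain; assigned so far: [1, 2, 3, 4, 5]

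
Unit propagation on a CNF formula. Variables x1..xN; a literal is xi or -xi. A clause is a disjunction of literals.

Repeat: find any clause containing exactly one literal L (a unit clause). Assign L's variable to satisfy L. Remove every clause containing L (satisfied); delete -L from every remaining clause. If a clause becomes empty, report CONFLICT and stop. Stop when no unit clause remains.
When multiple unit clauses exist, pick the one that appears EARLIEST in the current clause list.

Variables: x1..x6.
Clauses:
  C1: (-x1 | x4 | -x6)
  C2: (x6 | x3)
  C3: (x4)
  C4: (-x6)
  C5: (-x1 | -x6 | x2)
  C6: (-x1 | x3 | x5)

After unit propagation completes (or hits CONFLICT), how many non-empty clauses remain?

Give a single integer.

Answer: 0

Derivation:
unit clause [4] forces x4=T; simplify:
  satisfied 2 clause(s); 4 remain; assigned so far: [4]
unit clause [-6] forces x6=F; simplify:
  drop 6 from [6, 3] -> [3]
  satisfied 2 clause(s); 2 remain; assigned so far: [4, 6]
unit clause [3] forces x3=T; simplify:
  satisfied 2 clause(s); 0 remain; assigned so far: [3, 4, 6]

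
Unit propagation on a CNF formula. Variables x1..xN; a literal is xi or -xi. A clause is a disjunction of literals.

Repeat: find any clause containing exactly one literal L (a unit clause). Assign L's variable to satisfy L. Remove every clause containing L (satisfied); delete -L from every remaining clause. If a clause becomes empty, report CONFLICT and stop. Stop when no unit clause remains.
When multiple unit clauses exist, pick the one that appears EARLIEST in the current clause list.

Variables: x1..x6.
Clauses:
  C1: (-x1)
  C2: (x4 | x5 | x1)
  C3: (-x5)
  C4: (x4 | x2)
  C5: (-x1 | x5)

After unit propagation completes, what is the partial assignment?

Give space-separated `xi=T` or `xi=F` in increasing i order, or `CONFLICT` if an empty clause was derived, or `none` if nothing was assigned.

Answer: x1=F x4=T x5=F

Derivation:
unit clause [-1] forces x1=F; simplify:
  drop 1 from [4, 5, 1] -> [4, 5]
  satisfied 2 clause(s); 3 remain; assigned so far: [1]
unit clause [-5] forces x5=F; simplify:
  drop 5 from [4, 5] -> [4]
  satisfied 1 clause(s); 2 remain; assigned so far: [1, 5]
unit clause [4] forces x4=T; simplify:
  satisfied 2 clause(s); 0 remain; assigned so far: [1, 4, 5]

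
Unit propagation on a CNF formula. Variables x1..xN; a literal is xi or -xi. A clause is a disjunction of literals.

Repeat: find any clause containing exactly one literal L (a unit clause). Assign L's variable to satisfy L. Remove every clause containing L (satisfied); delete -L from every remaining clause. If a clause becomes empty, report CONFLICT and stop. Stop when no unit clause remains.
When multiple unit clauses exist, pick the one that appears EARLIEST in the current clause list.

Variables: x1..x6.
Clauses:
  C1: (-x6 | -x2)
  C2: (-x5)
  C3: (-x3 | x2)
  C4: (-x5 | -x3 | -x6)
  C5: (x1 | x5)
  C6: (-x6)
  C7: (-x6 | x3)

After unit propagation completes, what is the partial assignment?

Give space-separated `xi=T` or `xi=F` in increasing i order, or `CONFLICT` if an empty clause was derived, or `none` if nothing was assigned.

unit clause [-5] forces x5=F; simplify:
  drop 5 from [1, 5] -> [1]
  satisfied 2 clause(s); 5 remain; assigned so far: [5]
unit clause [1] forces x1=T; simplify:
  satisfied 1 clause(s); 4 remain; assigned so far: [1, 5]
unit clause [-6] forces x6=F; simplify:
  satisfied 3 clause(s); 1 remain; assigned so far: [1, 5, 6]

Answer: x1=T x5=F x6=F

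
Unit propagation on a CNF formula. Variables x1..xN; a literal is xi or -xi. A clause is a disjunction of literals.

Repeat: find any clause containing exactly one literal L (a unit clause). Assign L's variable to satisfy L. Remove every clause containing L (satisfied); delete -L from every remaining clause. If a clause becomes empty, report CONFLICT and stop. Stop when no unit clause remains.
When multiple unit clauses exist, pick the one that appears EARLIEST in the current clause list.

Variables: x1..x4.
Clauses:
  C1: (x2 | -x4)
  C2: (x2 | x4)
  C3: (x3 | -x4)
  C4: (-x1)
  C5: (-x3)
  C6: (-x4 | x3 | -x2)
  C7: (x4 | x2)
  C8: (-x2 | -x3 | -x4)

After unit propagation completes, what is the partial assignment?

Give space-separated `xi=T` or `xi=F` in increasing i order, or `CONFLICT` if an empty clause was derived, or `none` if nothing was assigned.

Answer: x1=F x2=T x3=F x4=F

Derivation:
unit clause [-1] forces x1=F; simplify:
  satisfied 1 clause(s); 7 remain; assigned so far: [1]
unit clause [-3] forces x3=F; simplify:
  drop 3 from [3, -4] -> [-4]
  drop 3 from [-4, 3, -2] -> [-4, -2]
  satisfied 2 clause(s); 5 remain; assigned so far: [1, 3]
unit clause [-4] forces x4=F; simplify:
  drop 4 from [2, 4] -> [2]
  drop 4 from [4, 2] -> [2]
  satisfied 3 clause(s); 2 remain; assigned so far: [1, 3, 4]
unit clause [2] forces x2=T; simplify:
  satisfied 2 clause(s); 0 remain; assigned so far: [1, 2, 3, 4]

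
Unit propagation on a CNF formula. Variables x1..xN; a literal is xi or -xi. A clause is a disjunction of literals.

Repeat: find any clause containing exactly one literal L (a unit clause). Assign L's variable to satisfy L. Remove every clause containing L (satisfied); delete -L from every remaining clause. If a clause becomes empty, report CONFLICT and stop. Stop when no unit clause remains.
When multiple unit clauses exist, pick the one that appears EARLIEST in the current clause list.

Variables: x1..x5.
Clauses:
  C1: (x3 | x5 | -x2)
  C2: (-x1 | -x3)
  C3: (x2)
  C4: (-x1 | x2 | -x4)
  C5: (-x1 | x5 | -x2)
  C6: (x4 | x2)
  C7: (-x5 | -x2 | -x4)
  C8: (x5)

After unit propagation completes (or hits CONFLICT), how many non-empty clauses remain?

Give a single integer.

unit clause [2] forces x2=T; simplify:
  drop -2 from [3, 5, -2] -> [3, 5]
  drop -2 from [-1, 5, -2] -> [-1, 5]
  drop -2 from [-5, -2, -4] -> [-5, -4]
  satisfied 3 clause(s); 5 remain; assigned so far: [2]
unit clause [5] forces x5=T; simplify:
  drop -5 from [-5, -4] -> [-4]
  satisfied 3 clause(s); 2 remain; assigned so far: [2, 5]
unit clause [-4] forces x4=F; simplify:
  satisfied 1 clause(s); 1 remain; assigned so far: [2, 4, 5]

Answer: 1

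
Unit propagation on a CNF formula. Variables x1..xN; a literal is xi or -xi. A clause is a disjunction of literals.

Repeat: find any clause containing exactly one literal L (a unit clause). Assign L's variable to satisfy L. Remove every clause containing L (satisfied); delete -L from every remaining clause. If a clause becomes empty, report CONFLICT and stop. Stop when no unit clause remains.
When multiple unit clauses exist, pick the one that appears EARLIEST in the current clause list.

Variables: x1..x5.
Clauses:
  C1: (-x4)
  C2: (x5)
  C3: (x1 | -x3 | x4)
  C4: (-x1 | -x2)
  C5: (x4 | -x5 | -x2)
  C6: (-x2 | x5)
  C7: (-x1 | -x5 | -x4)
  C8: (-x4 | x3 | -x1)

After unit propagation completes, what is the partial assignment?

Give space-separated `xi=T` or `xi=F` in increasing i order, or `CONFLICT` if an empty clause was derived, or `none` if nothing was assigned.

Answer: x2=F x4=F x5=T

Derivation:
unit clause [-4] forces x4=F; simplify:
  drop 4 from [1, -3, 4] -> [1, -3]
  drop 4 from [4, -5, -2] -> [-5, -2]
  satisfied 3 clause(s); 5 remain; assigned so far: [4]
unit clause [5] forces x5=T; simplify:
  drop -5 from [-5, -2] -> [-2]
  satisfied 2 clause(s); 3 remain; assigned so far: [4, 5]
unit clause [-2] forces x2=F; simplify:
  satisfied 2 clause(s); 1 remain; assigned so far: [2, 4, 5]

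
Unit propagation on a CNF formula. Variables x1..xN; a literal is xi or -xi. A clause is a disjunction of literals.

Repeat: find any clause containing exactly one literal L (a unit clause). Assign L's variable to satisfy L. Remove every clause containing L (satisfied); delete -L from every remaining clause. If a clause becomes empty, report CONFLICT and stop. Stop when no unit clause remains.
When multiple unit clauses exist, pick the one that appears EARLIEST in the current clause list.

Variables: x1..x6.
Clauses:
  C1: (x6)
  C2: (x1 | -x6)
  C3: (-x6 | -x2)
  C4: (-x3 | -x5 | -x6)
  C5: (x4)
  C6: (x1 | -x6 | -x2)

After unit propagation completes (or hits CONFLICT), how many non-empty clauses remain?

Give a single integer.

Answer: 1

Derivation:
unit clause [6] forces x6=T; simplify:
  drop -6 from [1, -6] -> [1]
  drop -6 from [-6, -2] -> [-2]
  drop -6 from [-3, -5, -6] -> [-3, -5]
  drop -6 from [1, -6, -2] -> [1, -2]
  satisfied 1 clause(s); 5 remain; assigned so far: [6]
unit clause [1] forces x1=T; simplify:
  satisfied 2 clause(s); 3 remain; assigned so far: [1, 6]
unit clause [-2] forces x2=F; simplify:
  satisfied 1 clause(s); 2 remain; assigned so far: [1, 2, 6]
unit clause [4] forces x4=T; simplify:
  satisfied 1 clause(s); 1 remain; assigned so far: [1, 2, 4, 6]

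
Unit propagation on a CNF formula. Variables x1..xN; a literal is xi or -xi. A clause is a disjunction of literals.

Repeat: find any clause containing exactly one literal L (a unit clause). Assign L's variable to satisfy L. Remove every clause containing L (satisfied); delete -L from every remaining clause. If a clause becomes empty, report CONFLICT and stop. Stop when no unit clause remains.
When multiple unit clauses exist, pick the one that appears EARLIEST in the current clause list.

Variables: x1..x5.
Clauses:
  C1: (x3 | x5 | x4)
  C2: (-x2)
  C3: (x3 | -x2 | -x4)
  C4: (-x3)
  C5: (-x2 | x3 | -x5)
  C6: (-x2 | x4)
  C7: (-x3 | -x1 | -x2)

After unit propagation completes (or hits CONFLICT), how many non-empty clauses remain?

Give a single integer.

unit clause [-2] forces x2=F; simplify:
  satisfied 5 clause(s); 2 remain; assigned so far: [2]
unit clause [-3] forces x3=F; simplify:
  drop 3 from [3, 5, 4] -> [5, 4]
  satisfied 1 clause(s); 1 remain; assigned so far: [2, 3]

Answer: 1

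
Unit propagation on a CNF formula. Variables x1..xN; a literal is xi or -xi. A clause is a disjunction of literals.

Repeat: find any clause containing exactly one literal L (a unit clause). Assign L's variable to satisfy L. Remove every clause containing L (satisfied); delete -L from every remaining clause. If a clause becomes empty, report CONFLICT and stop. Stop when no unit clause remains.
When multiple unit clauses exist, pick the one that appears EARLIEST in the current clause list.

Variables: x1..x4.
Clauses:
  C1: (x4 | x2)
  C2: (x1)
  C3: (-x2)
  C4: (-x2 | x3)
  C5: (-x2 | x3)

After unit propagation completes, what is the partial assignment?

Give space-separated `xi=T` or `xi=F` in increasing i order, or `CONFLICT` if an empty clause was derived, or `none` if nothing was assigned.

Answer: x1=T x2=F x4=T

Derivation:
unit clause [1] forces x1=T; simplify:
  satisfied 1 clause(s); 4 remain; assigned so far: [1]
unit clause [-2] forces x2=F; simplify:
  drop 2 from [4, 2] -> [4]
  satisfied 3 clause(s); 1 remain; assigned so far: [1, 2]
unit clause [4] forces x4=T; simplify:
  satisfied 1 clause(s); 0 remain; assigned so far: [1, 2, 4]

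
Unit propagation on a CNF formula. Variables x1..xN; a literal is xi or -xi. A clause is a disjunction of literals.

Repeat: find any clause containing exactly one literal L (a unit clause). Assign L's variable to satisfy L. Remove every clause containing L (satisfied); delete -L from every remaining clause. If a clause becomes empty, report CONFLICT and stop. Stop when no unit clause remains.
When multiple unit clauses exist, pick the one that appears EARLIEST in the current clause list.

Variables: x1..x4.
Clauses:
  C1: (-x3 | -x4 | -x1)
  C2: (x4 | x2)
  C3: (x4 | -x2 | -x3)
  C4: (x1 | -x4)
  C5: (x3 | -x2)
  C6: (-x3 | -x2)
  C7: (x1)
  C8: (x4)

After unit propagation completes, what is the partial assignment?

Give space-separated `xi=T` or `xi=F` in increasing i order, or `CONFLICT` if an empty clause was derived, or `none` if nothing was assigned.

Answer: x1=T x2=F x3=F x4=T

Derivation:
unit clause [1] forces x1=T; simplify:
  drop -1 from [-3, -4, -1] -> [-3, -4]
  satisfied 2 clause(s); 6 remain; assigned so far: [1]
unit clause [4] forces x4=T; simplify:
  drop -4 from [-3, -4] -> [-3]
  satisfied 3 clause(s); 3 remain; assigned so far: [1, 4]
unit clause [-3] forces x3=F; simplify:
  drop 3 from [3, -2] -> [-2]
  satisfied 2 clause(s); 1 remain; assigned so far: [1, 3, 4]
unit clause [-2] forces x2=F; simplify:
  satisfied 1 clause(s); 0 remain; assigned so far: [1, 2, 3, 4]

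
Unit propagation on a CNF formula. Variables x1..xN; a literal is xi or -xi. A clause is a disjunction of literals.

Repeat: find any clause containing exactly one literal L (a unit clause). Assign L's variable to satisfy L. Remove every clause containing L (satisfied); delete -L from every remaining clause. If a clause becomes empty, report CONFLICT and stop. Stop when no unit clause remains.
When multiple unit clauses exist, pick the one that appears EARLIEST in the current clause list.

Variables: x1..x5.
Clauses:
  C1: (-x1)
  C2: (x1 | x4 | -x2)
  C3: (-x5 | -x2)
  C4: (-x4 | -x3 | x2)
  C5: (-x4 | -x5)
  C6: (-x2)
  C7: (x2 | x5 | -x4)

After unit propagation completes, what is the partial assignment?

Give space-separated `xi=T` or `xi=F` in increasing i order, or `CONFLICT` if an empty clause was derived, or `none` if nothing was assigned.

Answer: x1=F x2=F

Derivation:
unit clause [-1] forces x1=F; simplify:
  drop 1 from [1, 4, -2] -> [4, -2]
  satisfied 1 clause(s); 6 remain; assigned so far: [1]
unit clause [-2] forces x2=F; simplify:
  drop 2 from [-4, -3, 2] -> [-4, -3]
  drop 2 from [2, 5, -4] -> [5, -4]
  satisfied 3 clause(s); 3 remain; assigned so far: [1, 2]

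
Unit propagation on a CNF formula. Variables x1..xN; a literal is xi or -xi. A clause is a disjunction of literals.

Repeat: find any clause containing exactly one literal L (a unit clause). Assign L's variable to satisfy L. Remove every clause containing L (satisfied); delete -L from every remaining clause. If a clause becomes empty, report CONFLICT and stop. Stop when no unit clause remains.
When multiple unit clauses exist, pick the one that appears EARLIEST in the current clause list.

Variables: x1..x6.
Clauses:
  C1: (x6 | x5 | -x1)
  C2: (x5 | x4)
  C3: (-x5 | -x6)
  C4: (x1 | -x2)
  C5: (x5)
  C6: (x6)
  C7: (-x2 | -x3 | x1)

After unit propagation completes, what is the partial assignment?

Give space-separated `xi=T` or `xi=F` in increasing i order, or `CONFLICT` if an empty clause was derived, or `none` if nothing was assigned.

Answer: CONFLICT

Derivation:
unit clause [5] forces x5=T; simplify:
  drop -5 from [-5, -6] -> [-6]
  satisfied 3 clause(s); 4 remain; assigned so far: [5]
unit clause [-6] forces x6=F; simplify:
  drop 6 from [6] -> [] (empty!)
  satisfied 1 clause(s); 3 remain; assigned so far: [5, 6]
CONFLICT (empty clause)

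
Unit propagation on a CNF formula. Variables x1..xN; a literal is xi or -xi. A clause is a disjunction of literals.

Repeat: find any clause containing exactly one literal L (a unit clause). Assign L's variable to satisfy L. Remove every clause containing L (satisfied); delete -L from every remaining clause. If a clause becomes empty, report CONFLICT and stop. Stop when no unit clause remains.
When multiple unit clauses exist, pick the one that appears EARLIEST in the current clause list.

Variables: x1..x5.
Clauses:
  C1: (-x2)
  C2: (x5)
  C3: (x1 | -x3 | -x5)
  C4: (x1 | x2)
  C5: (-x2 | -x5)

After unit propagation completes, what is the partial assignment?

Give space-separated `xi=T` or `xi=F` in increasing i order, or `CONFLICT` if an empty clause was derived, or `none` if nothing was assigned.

unit clause [-2] forces x2=F; simplify:
  drop 2 from [1, 2] -> [1]
  satisfied 2 clause(s); 3 remain; assigned so far: [2]
unit clause [5] forces x5=T; simplify:
  drop -5 from [1, -3, -5] -> [1, -3]
  satisfied 1 clause(s); 2 remain; assigned so far: [2, 5]
unit clause [1] forces x1=T; simplify:
  satisfied 2 clause(s); 0 remain; assigned so far: [1, 2, 5]

Answer: x1=T x2=F x5=T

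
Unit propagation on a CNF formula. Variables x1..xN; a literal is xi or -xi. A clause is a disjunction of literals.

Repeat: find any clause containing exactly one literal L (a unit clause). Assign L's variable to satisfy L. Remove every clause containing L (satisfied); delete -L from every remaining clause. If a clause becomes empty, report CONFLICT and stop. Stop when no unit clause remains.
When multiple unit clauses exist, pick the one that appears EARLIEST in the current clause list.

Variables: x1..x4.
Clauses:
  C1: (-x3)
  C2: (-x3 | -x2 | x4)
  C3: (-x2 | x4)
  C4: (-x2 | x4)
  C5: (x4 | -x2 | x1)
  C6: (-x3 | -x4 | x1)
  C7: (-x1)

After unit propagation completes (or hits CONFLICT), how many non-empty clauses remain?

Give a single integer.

unit clause [-3] forces x3=F; simplify:
  satisfied 3 clause(s); 4 remain; assigned so far: [3]
unit clause [-1] forces x1=F; simplify:
  drop 1 from [4, -2, 1] -> [4, -2]
  satisfied 1 clause(s); 3 remain; assigned so far: [1, 3]

Answer: 3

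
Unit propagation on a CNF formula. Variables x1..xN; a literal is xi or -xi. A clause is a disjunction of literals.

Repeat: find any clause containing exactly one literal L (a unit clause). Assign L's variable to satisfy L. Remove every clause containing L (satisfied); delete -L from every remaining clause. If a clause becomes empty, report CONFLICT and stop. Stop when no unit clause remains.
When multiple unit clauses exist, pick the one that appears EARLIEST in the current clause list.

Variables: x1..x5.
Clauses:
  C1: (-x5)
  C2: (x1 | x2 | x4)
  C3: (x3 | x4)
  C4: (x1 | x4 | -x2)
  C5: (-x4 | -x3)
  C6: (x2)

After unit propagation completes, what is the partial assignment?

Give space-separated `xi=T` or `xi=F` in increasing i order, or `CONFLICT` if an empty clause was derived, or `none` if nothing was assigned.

unit clause [-5] forces x5=F; simplify:
  satisfied 1 clause(s); 5 remain; assigned so far: [5]
unit clause [2] forces x2=T; simplify:
  drop -2 from [1, 4, -2] -> [1, 4]
  satisfied 2 clause(s); 3 remain; assigned so far: [2, 5]

Answer: x2=T x5=F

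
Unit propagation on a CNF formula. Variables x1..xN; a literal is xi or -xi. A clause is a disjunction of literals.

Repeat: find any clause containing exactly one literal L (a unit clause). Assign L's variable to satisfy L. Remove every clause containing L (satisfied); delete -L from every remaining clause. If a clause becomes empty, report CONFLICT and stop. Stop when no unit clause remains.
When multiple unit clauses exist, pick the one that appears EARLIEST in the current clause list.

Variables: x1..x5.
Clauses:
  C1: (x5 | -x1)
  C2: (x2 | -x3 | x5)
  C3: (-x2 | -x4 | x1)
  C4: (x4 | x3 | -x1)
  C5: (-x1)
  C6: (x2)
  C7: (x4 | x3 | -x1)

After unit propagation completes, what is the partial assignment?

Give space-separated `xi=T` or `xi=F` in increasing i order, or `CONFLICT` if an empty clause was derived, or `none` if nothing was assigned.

Answer: x1=F x2=T x4=F

Derivation:
unit clause [-1] forces x1=F; simplify:
  drop 1 from [-2, -4, 1] -> [-2, -4]
  satisfied 4 clause(s); 3 remain; assigned so far: [1]
unit clause [2] forces x2=T; simplify:
  drop -2 from [-2, -4] -> [-4]
  satisfied 2 clause(s); 1 remain; assigned so far: [1, 2]
unit clause [-4] forces x4=F; simplify:
  satisfied 1 clause(s); 0 remain; assigned so far: [1, 2, 4]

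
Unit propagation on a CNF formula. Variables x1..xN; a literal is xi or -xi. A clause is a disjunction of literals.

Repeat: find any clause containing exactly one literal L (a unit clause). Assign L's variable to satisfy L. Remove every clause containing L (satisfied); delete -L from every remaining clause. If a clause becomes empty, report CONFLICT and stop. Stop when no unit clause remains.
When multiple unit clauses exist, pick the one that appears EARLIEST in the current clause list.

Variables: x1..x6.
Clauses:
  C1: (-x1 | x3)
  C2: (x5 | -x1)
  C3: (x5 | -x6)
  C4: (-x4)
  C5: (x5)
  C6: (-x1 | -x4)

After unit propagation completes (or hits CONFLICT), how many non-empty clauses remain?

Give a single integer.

unit clause [-4] forces x4=F; simplify:
  satisfied 2 clause(s); 4 remain; assigned so far: [4]
unit clause [5] forces x5=T; simplify:
  satisfied 3 clause(s); 1 remain; assigned so far: [4, 5]

Answer: 1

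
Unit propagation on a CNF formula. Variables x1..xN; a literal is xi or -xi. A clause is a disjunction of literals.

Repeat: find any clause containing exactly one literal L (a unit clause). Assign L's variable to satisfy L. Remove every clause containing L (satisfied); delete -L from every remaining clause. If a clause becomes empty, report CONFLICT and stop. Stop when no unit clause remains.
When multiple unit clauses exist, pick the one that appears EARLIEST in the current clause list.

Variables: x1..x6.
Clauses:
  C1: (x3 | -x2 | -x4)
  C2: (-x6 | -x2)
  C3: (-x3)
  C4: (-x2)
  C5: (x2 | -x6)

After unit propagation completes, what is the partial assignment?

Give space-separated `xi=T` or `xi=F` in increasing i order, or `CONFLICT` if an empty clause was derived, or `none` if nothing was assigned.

unit clause [-3] forces x3=F; simplify:
  drop 3 from [3, -2, -4] -> [-2, -4]
  satisfied 1 clause(s); 4 remain; assigned so far: [3]
unit clause [-2] forces x2=F; simplify:
  drop 2 from [2, -6] -> [-6]
  satisfied 3 clause(s); 1 remain; assigned so far: [2, 3]
unit clause [-6] forces x6=F; simplify:
  satisfied 1 clause(s); 0 remain; assigned so far: [2, 3, 6]

Answer: x2=F x3=F x6=F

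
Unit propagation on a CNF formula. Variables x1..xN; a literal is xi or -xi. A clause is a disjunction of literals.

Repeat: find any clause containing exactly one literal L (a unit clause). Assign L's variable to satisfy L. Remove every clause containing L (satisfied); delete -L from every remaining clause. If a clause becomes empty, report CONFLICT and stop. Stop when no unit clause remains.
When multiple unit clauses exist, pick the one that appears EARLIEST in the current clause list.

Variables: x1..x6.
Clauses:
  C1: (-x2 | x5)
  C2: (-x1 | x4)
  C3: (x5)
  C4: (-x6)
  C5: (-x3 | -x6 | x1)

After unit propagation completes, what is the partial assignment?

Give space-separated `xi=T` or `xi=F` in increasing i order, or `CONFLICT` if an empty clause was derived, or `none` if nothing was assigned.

Answer: x5=T x6=F

Derivation:
unit clause [5] forces x5=T; simplify:
  satisfied 2 clause(s); 3 remain; assigned so far: [5]
unit clause [-6] forces x6=F; simplify:
  satisfied 2 clause(s); 1 remain; assigned so far: [5, 6]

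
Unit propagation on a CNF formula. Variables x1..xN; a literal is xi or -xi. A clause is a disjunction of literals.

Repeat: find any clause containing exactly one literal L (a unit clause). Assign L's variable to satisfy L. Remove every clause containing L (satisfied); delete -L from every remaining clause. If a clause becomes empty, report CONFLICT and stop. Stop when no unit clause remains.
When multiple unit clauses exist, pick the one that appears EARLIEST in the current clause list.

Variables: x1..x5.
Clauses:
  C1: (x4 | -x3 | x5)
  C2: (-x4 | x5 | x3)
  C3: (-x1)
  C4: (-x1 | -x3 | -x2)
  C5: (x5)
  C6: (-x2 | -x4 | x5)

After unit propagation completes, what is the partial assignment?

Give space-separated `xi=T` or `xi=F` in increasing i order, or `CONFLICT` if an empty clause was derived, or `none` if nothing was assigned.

unit clause [-1] forces x1=F; simplify:
  satisfied 2 clause(s); 4 remain; assigned so far: [1]
unit clause [5] forces x5=T; simplify:
  satisfied 4 clause(s); 0 remain; assigned so far: [1, 5]

Answer: x1=F x5=T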